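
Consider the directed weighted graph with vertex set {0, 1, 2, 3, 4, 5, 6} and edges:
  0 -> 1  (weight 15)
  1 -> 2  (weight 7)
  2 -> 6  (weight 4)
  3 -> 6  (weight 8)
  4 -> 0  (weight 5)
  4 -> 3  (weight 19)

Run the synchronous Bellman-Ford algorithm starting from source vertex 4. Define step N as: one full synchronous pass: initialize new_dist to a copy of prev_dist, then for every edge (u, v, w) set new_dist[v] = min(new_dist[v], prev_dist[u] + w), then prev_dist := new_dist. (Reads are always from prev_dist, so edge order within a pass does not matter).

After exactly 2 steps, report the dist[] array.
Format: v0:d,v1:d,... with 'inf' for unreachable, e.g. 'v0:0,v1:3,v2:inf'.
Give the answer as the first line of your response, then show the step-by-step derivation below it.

v0:5,v1:20,v2:inf,v3:19,v4:0,v5:inf,v6:27

step 1: dist = v0:5,v1:inf,v2:inf,v3:19,v4:0,v5:inf,v6:inf
step 2: dist = v0:5,v1:20,v2:inf,v3:19,v4:0,v5:inf,v6:27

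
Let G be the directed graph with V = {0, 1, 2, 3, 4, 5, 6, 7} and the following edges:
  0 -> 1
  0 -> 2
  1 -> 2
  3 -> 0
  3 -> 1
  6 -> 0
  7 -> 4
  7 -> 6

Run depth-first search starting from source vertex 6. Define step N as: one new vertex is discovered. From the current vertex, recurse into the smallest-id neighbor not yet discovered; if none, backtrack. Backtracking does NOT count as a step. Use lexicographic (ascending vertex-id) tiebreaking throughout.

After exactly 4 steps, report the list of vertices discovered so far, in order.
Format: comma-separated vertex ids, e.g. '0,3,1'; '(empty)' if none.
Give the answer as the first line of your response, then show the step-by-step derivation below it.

6,0,1,2

step 1: discover 6; path=6; order=6
step 2: discover 0; path=6>0; order=6,0
step 3: discover 1; path=6>0>1; order=6,0,1
step 4: discover 2; path=6>0>1>2; order=6,0,1,2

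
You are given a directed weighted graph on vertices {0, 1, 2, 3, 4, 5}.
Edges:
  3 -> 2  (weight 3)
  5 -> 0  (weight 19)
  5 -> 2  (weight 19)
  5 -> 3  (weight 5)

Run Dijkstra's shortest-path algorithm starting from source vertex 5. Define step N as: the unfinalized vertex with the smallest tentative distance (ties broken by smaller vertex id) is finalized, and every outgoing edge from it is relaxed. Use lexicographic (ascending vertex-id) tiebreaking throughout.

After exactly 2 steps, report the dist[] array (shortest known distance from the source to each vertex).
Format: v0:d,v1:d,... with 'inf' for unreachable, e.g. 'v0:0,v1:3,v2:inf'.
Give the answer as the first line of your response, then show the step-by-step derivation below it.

v0:19,v1:inf,v2:8,v3:5,v4:inf,v5:0

step 1: dist = v0:19,v1:inf,v2:19,v3:5,v4:inf,v5:0
step 2: dist = v0:19,v1:inf,v2:8,v3:5,v4:inf,v5:0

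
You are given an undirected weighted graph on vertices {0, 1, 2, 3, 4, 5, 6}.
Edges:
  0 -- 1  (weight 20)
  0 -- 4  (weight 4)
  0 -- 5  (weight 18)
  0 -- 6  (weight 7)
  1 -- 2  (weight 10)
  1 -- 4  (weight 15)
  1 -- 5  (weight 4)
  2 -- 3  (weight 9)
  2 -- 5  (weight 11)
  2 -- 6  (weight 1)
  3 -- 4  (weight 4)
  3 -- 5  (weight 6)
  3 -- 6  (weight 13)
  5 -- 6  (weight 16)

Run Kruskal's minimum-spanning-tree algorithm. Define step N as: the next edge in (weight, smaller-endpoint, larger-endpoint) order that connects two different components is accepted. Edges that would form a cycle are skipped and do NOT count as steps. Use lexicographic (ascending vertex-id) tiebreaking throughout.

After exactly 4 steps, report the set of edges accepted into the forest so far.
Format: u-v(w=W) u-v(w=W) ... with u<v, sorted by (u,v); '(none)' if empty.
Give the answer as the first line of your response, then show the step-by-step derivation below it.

0-4(w=4) 1-5(w=4) 2-6(w=1) 3-4(w=4)

step 1: add edge 2-6 (w=1); MST = {2-6(w=1)}
step 2: add edge 0-4 (w=4); MST = {0-4(w=4) 2-6(w=1)}
step 3: add edge 1-5 (w=4); MST = {0-4(w=4) 1-5(w=4) 2-6(w=1)}
step 4: add edge 3-4 (w=4); MST = {0-4(w=4) 1-5(w=4) 2-6(w=1) 3-4(w=4)}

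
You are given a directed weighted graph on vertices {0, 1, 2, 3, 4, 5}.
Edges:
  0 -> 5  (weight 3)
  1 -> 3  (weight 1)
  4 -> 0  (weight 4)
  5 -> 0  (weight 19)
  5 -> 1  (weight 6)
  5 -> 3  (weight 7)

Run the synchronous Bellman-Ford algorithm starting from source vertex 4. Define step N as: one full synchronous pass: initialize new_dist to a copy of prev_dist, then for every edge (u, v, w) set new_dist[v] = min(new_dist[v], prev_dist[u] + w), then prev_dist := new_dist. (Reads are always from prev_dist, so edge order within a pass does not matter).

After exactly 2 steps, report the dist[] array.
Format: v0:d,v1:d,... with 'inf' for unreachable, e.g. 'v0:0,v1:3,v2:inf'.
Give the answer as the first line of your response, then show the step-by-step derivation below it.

v0:4,v1:inf,v2:inf,v3:inf,v4:0,v5:7

step 1: dist = v0:4,v1:inf,v2:inf,v3:inf,v4:0,v5:inf
step 2: dist = v0:4,v1:inf,v2:inf,v3:inf,v4:0,v5:7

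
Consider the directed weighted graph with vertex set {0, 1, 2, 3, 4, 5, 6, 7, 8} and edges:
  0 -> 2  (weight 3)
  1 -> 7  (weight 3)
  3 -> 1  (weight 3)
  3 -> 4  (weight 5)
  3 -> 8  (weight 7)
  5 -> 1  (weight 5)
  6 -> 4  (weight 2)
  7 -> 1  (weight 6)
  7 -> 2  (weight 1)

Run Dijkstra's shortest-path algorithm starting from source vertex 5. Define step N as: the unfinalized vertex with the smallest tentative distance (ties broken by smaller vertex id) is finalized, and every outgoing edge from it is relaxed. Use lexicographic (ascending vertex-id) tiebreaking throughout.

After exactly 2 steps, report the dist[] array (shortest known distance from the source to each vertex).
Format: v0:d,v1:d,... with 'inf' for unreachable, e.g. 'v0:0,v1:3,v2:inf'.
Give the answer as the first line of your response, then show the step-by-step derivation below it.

v0:inf,v1:5,v2:inf,v3:inf,v4:inf,v5:0,v6:inf,v7:8,v8:inf

step 1: dist = v0:inf,v1:5,v2:inf,v3:inf,v4:inf,v5:0,v6:inf,v7:inf,v8:inf
step 2: dist = v0:inf,v1:5,v2:inf,v3:inf,v4:inf,v5:0,v6:inf,v7:8,v8:inf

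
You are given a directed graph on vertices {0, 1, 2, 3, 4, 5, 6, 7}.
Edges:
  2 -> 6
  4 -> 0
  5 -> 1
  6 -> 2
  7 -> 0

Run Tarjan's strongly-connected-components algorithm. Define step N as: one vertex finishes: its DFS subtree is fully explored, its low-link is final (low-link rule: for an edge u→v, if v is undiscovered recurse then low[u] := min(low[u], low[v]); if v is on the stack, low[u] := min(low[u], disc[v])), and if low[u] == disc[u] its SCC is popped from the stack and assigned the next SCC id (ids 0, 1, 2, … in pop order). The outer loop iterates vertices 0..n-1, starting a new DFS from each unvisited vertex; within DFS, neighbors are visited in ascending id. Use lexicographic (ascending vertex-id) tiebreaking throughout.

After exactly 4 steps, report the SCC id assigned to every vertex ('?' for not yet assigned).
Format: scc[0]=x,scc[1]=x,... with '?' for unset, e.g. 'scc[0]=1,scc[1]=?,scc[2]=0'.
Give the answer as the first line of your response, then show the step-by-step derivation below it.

scc[0]=0,scc[1]=1,scc[2]=2,scc[3]=?,scc[4]=?,scc[5]=?,scc[6]=2,scc[7]=?

step 1: low=(low[0]=0,low[1]=?,low[2]=?,low[3]=?,low[4]=?,low[5]=?,low[6]=?,low[7]=?); scc=(scc[0]=0,scc[1]=?,scc[2]=?,scc[3]=?,scc[4]=?,scc[5]=?,scc[6]=?,scc[7]=?)
step 2: low=(low[0]=0,low[1]=1,low[2]=?,low[3]=?,low[4]=?,low[5]=?,low[6]=?,low[7]=?); scc=(scc[0]=0,scc[1]=1,scc[2]=?,scc[3]=?,scc[4]=?,scc[5]=?,scc[6]=?,scc[7]=?)
step 3: low=(low[0]=0,low[1]=1,low[2]=2,low[3]=?,low[4]=?,low[5]=?,low[6]=2,low[7]=?); scc=(scc[0]=0,scc[1]=1,scc[2]=?,scc[3]=?,scc[4]=?,scc[5]=?,scc[6]=?,scc[7]=?)
step 4: low=(low[0]=0,low[1]=1,low[2]=2,low[3]=?,low[4]=?,low[5]=?,low[6]=2,low[7]=?); scc=(scc[0]=0,scc[1]=1,scc[2]=2,scc[3]=?,scc[4]=?,scc[5]=?,scc[6]=2,scc[7]=?)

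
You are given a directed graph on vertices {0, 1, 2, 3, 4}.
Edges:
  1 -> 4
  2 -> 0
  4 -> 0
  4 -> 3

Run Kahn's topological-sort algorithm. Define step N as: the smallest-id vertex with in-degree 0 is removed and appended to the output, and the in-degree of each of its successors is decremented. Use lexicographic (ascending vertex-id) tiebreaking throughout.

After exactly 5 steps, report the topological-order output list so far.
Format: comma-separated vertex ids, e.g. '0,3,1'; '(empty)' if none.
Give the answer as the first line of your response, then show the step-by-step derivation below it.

1,2,4,0,3

step 1: output 1; order=[1]; indeg=(2,0,0,1,0)
step 2: output 2; order=[1,2]; indeg=(1,0,0,1,0)
step 3: output 4; order=[1,2,4]; indeg=(0,0,0,0,0)
step 4: output 0; order=[1,2,4,0]; indeg=(0,0,0,0,0)
step 5: output 3; order=[1,2,4,0,3]; indeg=(0,0,0,0,0)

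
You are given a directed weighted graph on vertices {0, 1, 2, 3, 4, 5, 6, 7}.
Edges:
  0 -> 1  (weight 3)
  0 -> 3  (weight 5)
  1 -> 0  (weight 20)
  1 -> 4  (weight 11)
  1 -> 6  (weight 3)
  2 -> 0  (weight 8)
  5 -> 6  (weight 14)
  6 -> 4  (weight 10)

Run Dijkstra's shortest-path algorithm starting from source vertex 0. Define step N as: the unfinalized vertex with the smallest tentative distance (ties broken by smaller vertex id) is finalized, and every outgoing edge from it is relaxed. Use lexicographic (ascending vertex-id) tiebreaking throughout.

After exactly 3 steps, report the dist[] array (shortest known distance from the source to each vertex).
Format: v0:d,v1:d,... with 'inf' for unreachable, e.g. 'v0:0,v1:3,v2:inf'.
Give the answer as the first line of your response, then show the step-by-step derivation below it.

v0:0,v1:3,v2:inf,v3:5,v4:14,v5:inf,v6:6,v7:inf

step 1: dist = v0:0,v1:3,v2:inf,v3:5,v4:inf,v5:inf,v6:inf,v7:inf
step 2: dist = v0:0,v1:3,v2:inf,v3:5,v4:14,v5:inf,v6:6,v7:inf
step 3: dist = v0:0,v1:3,v2:inf,v3:5,v4:14,v5:inf,v6:6,v7:inf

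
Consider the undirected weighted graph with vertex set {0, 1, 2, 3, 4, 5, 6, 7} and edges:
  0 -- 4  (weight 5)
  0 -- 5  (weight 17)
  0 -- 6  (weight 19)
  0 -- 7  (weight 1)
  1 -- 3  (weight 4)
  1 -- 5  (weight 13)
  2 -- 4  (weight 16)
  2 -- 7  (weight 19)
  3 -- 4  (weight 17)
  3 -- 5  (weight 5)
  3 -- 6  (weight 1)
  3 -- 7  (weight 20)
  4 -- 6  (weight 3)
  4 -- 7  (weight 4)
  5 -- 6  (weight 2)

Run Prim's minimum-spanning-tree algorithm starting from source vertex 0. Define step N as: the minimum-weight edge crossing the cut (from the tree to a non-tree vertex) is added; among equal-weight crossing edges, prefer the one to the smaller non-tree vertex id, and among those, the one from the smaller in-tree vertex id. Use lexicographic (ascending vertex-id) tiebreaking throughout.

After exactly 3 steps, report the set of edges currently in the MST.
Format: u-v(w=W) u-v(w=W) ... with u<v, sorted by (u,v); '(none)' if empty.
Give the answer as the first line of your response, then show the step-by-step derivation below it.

0-7(w=1) 4-6(w=3) 4-7(w=4)

step 1: add edge 0-7 (w=1); MST = {0-7(w=1)}
step 2: add edge 4-7 (w=4); MST = {0-7(w=1) 4-7(w=4)}
step 3: add edge 4-6 (w=3); MST = {0-7(w=1) 4-6(w=3) 4-7(w=4)}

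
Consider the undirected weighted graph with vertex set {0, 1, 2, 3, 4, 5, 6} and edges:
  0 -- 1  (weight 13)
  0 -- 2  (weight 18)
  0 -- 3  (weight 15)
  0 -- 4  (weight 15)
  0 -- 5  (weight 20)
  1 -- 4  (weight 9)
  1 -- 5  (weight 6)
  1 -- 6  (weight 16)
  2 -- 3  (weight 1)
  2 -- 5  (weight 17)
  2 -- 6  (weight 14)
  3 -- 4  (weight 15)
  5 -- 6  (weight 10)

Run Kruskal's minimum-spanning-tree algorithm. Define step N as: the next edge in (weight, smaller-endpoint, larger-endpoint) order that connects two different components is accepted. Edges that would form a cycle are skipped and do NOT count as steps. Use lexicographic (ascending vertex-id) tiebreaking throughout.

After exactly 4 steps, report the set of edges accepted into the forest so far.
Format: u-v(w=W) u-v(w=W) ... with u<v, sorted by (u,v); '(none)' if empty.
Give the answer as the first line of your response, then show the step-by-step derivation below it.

1-4(w=9) 1-5(w=6) 2-3(w=1) 5-6(w=10)

step 1: add edge 2-3 (w=1); MST = {2-3(w=1)}
step 2: add edge 1-5 (w=6); MST = {1-5(w=6) 2-3(w=1)}
step 3: add edge 1-4 (w=9); MST = {1-4(w=9) 1-5(w=6) 2-3(w=1)}
step 4: add edge 5-6 (w=10); MST = {1-4(w=9) 1-5(w=6) 2-3(w=1) 5-6(w=10)}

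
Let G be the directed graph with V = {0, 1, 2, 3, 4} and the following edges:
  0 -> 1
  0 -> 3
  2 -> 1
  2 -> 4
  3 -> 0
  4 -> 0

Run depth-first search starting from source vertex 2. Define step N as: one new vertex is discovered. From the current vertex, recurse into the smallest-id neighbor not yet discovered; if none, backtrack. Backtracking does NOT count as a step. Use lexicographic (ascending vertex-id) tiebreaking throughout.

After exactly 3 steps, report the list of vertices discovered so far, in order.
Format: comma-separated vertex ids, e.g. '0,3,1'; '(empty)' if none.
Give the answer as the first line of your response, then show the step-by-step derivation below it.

2,1,4

step 1: discover 2; path=2; order=2
step 2: discover 1; path=2>1; order=2,1
step 3: discover 4; path=2>4; order=2,1,4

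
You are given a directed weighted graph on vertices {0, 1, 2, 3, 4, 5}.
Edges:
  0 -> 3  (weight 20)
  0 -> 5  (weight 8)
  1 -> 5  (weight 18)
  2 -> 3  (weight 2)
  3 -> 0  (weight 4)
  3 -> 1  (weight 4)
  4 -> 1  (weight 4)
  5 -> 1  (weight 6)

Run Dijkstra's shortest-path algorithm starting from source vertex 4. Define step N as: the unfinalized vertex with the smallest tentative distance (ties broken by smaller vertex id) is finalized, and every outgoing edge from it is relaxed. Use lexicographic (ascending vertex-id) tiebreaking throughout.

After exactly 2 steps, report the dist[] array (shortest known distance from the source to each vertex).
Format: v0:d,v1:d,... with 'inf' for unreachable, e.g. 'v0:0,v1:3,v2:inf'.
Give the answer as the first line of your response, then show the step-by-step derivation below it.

v0:inf,v1:4,v2:inf,v3:inf,v4:0,v5:22

step 1: dist = v0:inf,v1:4,v2:inf,v3:inf,v4:0,v5:inf
step 2: dist = v0:inf,v1:4,v2:inf,v3:inf,v4:0,v5:22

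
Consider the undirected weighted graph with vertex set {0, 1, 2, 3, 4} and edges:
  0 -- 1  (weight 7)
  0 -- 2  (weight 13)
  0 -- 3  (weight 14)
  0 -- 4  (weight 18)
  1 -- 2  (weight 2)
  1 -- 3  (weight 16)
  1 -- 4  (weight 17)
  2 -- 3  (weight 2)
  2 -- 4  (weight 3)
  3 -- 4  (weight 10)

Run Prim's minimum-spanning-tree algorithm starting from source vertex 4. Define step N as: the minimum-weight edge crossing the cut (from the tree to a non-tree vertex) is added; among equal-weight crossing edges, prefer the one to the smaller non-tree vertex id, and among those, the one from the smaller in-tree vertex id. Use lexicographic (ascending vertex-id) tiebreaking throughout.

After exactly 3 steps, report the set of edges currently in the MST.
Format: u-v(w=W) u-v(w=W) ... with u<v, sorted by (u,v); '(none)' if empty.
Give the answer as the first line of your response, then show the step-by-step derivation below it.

1-2(w=2) 2-3(w=2) 2-4(w=3)

step 1: add edge 2-4 (w=3); MST = {2-4(w=3)}
step 2: add edge 1-2 (w=2); MST = {1-2(w=2) 2-4(w=3)}
step 3: add edge 2-3 (w=2); MST = {1-2(w=2) 2-3(w=2) 2-4(w=3)}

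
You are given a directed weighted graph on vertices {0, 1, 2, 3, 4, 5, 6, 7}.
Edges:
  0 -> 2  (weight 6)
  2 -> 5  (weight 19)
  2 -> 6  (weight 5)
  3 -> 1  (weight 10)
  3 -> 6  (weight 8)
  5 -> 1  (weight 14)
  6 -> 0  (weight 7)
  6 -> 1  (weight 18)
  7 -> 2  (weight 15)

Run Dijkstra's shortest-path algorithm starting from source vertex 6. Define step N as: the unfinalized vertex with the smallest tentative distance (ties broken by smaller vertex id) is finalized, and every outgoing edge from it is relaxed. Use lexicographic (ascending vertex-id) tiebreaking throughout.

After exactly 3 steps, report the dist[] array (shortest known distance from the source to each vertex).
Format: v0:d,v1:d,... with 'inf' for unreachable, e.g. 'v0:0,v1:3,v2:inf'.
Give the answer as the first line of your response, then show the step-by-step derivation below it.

v0:7,v1:18,v2:13,v3:inf,v4:inf,v5:32,v6:0,v7:inf

step 1: dist = v0:7,v1:18,v2:inf,v3:inf,v4:inf,v5:inf,v6:0,v7:inf
step 2: dist = v0:7,v1:18,v2:13,v3:inf,v4:inf,v5:inf,v6:0,v7:inf
step 3: dist = v0:7,v1:18,v2:13,v3:inf,v4:inf,v5:32,v6:0,v7:inf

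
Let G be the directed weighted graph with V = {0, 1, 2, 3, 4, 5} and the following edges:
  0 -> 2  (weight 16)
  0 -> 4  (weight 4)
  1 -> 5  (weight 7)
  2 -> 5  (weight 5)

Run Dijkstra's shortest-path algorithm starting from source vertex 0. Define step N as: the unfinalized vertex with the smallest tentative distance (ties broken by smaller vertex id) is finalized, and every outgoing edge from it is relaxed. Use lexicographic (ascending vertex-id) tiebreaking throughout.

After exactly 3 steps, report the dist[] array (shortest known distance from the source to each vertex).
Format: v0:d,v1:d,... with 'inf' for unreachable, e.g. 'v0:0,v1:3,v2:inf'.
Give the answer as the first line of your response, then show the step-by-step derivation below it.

v0:0,v1:inf,v2:16,v3:inf,v4:4,v5:21

step 1: dist = v0:0,v1:inf,v2:16,v3:inf,v4:4,v5:inf
step 2: dist = v0:0,v1:inf,v2:16,v3:inf,v4:4,v5:inf
step 3: dist = v0:0,v1:inf,v2:16,v3:inf,v4:4,v5:21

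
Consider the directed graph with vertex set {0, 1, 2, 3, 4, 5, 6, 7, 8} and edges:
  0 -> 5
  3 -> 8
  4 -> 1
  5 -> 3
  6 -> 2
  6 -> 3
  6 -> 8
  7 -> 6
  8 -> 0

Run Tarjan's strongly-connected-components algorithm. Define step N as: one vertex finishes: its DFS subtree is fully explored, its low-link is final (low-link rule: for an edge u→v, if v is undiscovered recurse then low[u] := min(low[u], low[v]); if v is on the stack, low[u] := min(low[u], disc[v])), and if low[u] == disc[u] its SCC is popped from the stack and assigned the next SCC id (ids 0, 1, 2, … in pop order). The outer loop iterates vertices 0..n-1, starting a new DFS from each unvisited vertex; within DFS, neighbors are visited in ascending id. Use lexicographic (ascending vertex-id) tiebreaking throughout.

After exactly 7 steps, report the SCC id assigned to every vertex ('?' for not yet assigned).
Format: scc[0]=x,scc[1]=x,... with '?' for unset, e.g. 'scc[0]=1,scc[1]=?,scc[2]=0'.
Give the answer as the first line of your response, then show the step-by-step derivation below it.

scc[0]=0,scc[1]=1,scc[2]=2,scc[3]=0,scc[4]=3,scc[5]=0,scc[6]=?,scc[7]=?,scc[8]=0

step 1: low=(low[0]=0,low[1]=?,low[2]=?,low[3]=2,low[4]=?,low[5]=1,low[6]=?,low[7]=?,low[8]=0); scc=(scc[0]=?,scc[1]=?,scc[2]=?,scc[3]=?,scc[4]=?,scc[5]=?,scc[6]=?,scc[7]=?,scc[8]=?)
step 2: low=(low[0]=0,low[1]=?,low[2]=?,low[3]=0,low[4]=?,low[5]=1,low[6]=?,low[7]=?,low[8]=0); scc=(scc[0]=?,scc[1]=?,scc[2]=?,scc[3]=?,scc[4]=?,scc[5]=?,scc[6]=?,scc[7]=?,scc[8]=?)
step 3: low=(low[0]=0,low[1]=?,low[2]=?,low[3]=0,low[4]=?,low[5]=0,low[6]=?,low[7]=?,low[8]=0); scc=(scc[0]=?,scc[1]=?,scc[2]=?,scc[3]=?,scc[4]=?,scc[5]=?,scc[6]=?,scc[7]=?,scc[8]=?)
step 4: low=(low[0]=0,low[1]=?,low[2]=?,low[3]=0,low[4]=?,low[5]=0,low[6]=?,low[7]=?,low[8]=0); scc=(scc[0]=0,scc[1]=?,scc[2]=?,scc[3]=0,scc[4]=?,scc[5]=0,scc[6]=?,scc[7]=?,scc[8]=0)
step 5: low=(low[0]=0,low[1]=4,low[2]=?,low[3]=0,low[4]=?,low[5]=0,low[6]=?,low[7]=?,low[8]=0); scc=(scc[0]=0,scc[1]=1,scc[2]=?,scc[3]=0,scc[4]=?,scc[5]=0,scc[6]=?,scc[7]=?,scc[8]=0)
step 6: low=(low[0]=0,low[1]=4,low[2]=5,low[3]=0,low[4]=?,low[5]=0,low[6]=?,low[7]=?,low[8]=0); scc=(scc[0]=0,scc[1]=1,scc[2]=2,scc[3]=0,scc[4]=?,scc[5]=0,scc[6]=?,scc[7]=?,scc[8]=0)
step 7: low=(low[0]=0,low[1]=4,low[2]=5,low[3]=0,low[4]=6,low[5]=0,low[6]=?,low[7]=?,low[8]=0); scc=(scc[0]=0,scc[1]=1,scc[2]=2,scc[3]=0,scc[4]=3,scc[5]=0,scc[6]=?,scc[7]=?,scc[8]=0)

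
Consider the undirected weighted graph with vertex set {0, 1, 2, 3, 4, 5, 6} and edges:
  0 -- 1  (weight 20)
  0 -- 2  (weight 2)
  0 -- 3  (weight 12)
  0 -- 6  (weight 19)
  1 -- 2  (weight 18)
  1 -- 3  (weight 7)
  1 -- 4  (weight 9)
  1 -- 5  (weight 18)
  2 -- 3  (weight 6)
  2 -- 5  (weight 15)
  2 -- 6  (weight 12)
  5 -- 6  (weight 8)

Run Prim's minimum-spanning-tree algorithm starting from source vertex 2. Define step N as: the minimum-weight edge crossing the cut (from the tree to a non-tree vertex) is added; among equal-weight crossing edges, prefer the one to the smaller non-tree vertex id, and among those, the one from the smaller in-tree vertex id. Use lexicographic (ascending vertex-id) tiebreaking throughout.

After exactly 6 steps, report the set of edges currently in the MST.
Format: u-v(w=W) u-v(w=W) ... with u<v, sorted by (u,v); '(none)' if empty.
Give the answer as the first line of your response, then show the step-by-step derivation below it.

0-2(w=2) 1-3(w=7) 1-4(w=9) 2-3(w=6) 2-6(w=12) 5-6(w=8)

step 1: add edge 0-2 (w=2); MST = {0-2(w=2)}
step 2: add edge 2-3 (w=6); MST = {0-2(w=2) 2-3(w=6)}
step 3: add edge 1-3 (w=7); MST = {0-2(w=2) 1-3(w=7) 2-3(w=6)}
step 4: add edge 1-4 (w=9); MST = {0-2(w=2) 1-3(w=7) 1-4(w=9) 2-3(w=6)}
step 5: add edge 2-6 (w=12); MST = {0-2(w=2) 1-3(w=7) 1-4(w=9) 2-3(w=6) 2-6(w=12)}
step 6: add edge 5-6 (w=8); MST = {0-2(w=2) 1-3(w=7) 1-4(w=9) 2-3(w=6) 2-6(w=12) 5-6(w=8)}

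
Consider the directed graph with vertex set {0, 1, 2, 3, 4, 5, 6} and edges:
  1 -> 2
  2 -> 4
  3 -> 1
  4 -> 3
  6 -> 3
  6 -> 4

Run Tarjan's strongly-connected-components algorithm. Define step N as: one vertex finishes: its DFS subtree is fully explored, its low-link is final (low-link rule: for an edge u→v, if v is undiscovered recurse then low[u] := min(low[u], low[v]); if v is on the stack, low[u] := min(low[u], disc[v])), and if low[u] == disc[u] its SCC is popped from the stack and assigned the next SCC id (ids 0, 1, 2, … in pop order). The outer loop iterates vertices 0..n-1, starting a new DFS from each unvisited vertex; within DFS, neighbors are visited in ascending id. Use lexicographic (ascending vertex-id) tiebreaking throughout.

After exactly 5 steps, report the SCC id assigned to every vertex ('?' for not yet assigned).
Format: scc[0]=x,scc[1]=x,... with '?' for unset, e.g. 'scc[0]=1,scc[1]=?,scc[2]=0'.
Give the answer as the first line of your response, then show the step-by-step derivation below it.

scc[0]=0,scc[1]=1,scc[2]=1,scc[3]=1,scc[4]=1,scc[5]=?,scc[6]=?

step 1: low=(low[0]=0,low[1]=?,low[2]=?,low[3]=?,low[4]=?,low[5]=?,low[6]=?); scc=(scc[0]=0,scc[1]=?,scc[2]=?,scc[3]=?,scc[4]=?,scc[5]=?,scc[6]=?)
step 2: low=(low[0]=0,low[1]=1,low[2]=2,low[3]=1,low[4]=3,low[5]=?,low[6]=?); scc=(scc[0]=0,scc[1]=?,scc[2]=?,scc[3]=?,scc[4]=?,scc[5]=?,scc[6]=?)
step 3: low=(low[0]=0,low[1]=1,low[2]=2,low[3]=1,low[4]=1,low[5]=?,low[6]=?); scc=(scc[0]=0,scc[1]=?,scc[2]=?,scc[3]=?,scc[4]=?,scc[5]=?,scc[6]=?)
step 4: low=(low[0]=0,low[1]=1,low[2]=1,low[3]=1,low[4]=1,low[5]=?,low[6]=?); scc=(scc[0]=0,scc[1]=?,scc[2]=?,scc[3]=?,scc[4]=?,scc[5]=?,scc[6]=?)
step 5: low=(low[0]=0,low[1]=1,low[2]=1,low[3]=1,low[4]=1,low[5]=?,low[6]=?); scc=(scc[0]=0,scc[1]=1,scc[2]=1,scc[3]=1,scc[4]=1,scc[5]=?,scc[6]=?)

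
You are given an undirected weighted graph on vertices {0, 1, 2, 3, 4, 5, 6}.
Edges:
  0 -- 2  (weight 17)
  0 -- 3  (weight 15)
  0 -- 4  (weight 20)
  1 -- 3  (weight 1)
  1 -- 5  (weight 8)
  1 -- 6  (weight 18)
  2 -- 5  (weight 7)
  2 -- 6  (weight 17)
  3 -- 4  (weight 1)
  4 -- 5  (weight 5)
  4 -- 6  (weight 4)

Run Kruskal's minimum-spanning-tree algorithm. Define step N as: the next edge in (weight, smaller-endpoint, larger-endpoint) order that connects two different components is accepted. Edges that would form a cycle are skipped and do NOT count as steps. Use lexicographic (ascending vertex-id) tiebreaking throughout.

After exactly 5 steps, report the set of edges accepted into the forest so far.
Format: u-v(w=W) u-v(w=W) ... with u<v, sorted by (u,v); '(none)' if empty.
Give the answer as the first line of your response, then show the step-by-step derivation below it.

1-3(w=1) 2-5(w=7) 3-4(w=1) 4-5(w=5) 4-6(w=4)

step 1: add edge 1-3 (w=1); MST = {1-3(w=1)}
step 2: add edge 3-4 (w=1); MST = {1-3(w=1) 3-4(w=1)}
step 3: add edge 4-6 (w=4); MST = {1-3(w=1) 3-4(w=1) 4-6(w=4)}
step 4: add edge 4-5 (w=5); MST = {1-3(w=1) 3-4(w=1) 4-5(w=5) 4-6(w=4)}
step 5: add edge 2-5 (w=7); MST = {1-3(w=1) 2-5(w=7) 3-4(w=1) 4-5(w=5) 4-6(w=4)}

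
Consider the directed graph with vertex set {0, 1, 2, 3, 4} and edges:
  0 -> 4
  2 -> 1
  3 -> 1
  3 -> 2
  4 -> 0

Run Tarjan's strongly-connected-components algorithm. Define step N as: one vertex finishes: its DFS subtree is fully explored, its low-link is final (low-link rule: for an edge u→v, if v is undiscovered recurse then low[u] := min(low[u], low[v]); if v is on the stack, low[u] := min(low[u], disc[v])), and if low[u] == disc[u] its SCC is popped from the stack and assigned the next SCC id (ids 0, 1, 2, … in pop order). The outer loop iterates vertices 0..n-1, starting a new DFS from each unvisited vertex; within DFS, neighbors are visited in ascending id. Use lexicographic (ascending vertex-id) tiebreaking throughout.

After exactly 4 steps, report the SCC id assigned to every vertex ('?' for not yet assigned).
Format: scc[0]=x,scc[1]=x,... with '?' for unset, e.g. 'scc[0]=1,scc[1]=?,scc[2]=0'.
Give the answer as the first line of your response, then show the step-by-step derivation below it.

scc[0]=0,scc[1]=1,scc[2]=2,scc[3]=?,scc[4]=0

step 1: low=(low[0]=0,low[1]=?,low[2]=?,low[3]=?,low[4]=0); scc=(scc[0]=?,scc[1]=?,scc[2]=?,scc[3]=?,scc[4]=?)
step 2: low=(low[0]=0,low[1]=?,low[2]=?,low[3]=?,low[4]=0); scc=(scc[0]=0,scc[1]=?,scc[2]=?,scc[3]=?,scc[4]=0)
step 3: low=(low[0]=0,low[1]=2,low[2]=?,low[3]=?,low[4]=0); scc=(scc[0]=0,scc[1]=1,scc[2]=?,scc[3]=?,scc[4]=0)
step 4: low=(low[0]=0,low[1]=2,low[2]=3,low[3]=?,low[4]=0); scc=(scc[0]=0,scc[1]=1,scc[2]=2,scc[3]=?,scc[4]=0)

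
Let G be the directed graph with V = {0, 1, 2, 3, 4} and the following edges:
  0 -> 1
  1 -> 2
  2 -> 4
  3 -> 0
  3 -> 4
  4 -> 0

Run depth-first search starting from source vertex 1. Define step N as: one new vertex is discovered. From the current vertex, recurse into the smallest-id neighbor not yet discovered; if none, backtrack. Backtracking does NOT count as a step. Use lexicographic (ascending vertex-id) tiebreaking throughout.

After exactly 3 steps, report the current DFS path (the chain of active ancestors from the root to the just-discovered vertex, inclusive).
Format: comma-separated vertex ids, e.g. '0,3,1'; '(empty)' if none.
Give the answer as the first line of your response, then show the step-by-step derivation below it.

1,2,4

step 1: discover 1; path=1; order=1
step 2: discover 2; path=1>2; order=1,2
step 3: discover 4; path=1>2>4; order=1,2,4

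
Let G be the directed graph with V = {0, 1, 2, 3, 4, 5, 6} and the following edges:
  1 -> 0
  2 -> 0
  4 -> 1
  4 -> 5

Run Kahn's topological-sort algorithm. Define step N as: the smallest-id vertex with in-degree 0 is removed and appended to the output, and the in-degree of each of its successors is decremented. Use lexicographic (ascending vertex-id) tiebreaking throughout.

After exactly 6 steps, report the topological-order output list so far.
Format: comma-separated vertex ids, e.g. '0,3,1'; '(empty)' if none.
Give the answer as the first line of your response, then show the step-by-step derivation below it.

2,3,4,1,0,5

step 1: output 2; order=[2]; indeg=(1,1,0,0,0,1,0)
step 2: output 3; order=[2,3]; indeg=(1,1,0,0,0,1,0)
step 3: output 4; order=[2,3,4]; indeg=(1,0,0,0,0,0,0)
step 4: output 1; order=[2,3,4,1]; indeg=(0,0,0,0,0,0,0)
step 5: output 0; order=[2,3,4,1,0]; indeg=(0,0,0,0,0,0,0)
step 6: output 5; order=[2,3,4,1,0,5]; indeg=(0,0,0,0,0,0,0)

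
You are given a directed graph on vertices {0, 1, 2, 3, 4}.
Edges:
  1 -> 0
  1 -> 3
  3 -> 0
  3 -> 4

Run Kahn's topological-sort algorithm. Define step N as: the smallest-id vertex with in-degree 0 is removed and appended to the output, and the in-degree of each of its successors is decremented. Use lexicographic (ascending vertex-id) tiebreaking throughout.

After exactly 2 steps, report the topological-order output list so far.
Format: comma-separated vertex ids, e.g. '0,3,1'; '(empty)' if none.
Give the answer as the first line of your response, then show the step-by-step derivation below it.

1,2

step 1: output 1; order=[1]; indeg=(1,0,0,0,1)
step 2: output 2; order=[1,2]; indeg=(1,0,0,0,1)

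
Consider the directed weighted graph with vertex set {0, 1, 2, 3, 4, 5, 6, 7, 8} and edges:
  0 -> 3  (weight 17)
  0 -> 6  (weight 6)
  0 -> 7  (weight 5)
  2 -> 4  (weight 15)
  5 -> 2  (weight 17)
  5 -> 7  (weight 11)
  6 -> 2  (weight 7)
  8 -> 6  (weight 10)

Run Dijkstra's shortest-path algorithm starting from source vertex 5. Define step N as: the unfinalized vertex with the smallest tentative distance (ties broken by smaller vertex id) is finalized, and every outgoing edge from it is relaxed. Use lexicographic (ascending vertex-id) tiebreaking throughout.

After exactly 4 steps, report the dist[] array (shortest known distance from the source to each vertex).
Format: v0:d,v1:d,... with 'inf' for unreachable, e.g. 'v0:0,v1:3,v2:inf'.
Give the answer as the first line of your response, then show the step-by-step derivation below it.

v0:inf,v1:inf,v2:17,v3:inf,v4:32,v5:0,v6:inf,v7:11,v8:inf

step 1: dist = v0:inf,v1:inf,v2:17,v3:inf,v4:inf,v5:0,v6:inf,v7:11,v8:inf
step 2: dist = v0:inf,v1:inf,v2:17,v3:inf,v4:inf,v5:0,v6:inf,v7:11,v8:inf
step 3: dist = v0:inf,v1:inf,v2:17,v3:inf,v4:32,v5:0,v6:inf,v7:11,v8:inf
step 4: dist = v0:inf,v1:inf,v2:17,v3:inf,v4:32,v5:0,v6:inf,v7:11,v8:inf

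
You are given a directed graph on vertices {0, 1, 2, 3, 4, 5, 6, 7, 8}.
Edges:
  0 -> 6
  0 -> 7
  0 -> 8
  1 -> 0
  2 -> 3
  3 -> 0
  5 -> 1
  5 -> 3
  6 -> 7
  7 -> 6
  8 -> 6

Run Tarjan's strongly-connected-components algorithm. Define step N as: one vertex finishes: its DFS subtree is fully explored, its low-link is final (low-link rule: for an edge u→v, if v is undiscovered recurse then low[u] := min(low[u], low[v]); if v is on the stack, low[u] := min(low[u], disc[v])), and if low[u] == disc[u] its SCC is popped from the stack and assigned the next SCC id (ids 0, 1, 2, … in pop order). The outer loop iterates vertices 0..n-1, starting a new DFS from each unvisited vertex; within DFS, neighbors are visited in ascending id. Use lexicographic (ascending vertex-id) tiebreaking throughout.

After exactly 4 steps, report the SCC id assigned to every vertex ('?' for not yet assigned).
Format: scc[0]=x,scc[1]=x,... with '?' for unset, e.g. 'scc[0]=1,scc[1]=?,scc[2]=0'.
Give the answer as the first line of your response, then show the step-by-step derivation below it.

scc[0]=2,scc[1]=?,scc[2]=?,scc[3]=?,scc[4]=?,scc[5]=?,scc[6]=0,scc[7]=0,scc[8]=1

step 1: low=(low[0]=0,low[1]=?,low[2]=?,low[3]=?,low[4]=?,low[5]=?,low[6]=1,low[7]=1,low[8]=?); scc=(scc[0]=?,scc[1]=?,scc[2]=?,scc[3]=?,scc[4]=?,scc[5]=?,scc[6]=?,scc[7]=?,scc[8]=?)
step 2: low=(low[0]=0,low[1]=?,low[2]=?,low[3]=?,low[4]=?,low[5]=?,low[6]=1,low[7]=1,low[8]=?); scc=(scc[0]=?,scc[1]=?,scc[2]=?,scc[3]=?,scc[4]=?,scc[5]=?,scc[6]=0,scc[7]=0,scc[8]=?)
step 3: low=(low[0]=0,low[1]=?,low[2]=?,low[3]=?,low[4]=?,low[5]=?,low[6]=1,low[7]=1,low[8]=3); scc=(scc[0]=?,scc[1]=?,scc[2]=?,scc[3]=?,scc[4]=?,scc[5]=?,scc[6]=0,scc[7]=0,scc[8]=1)
step 4: low=(low[0]=0,low[1]=?,low[2]=?,low[3]=?,low[4]=?,low[5]=?,low[6]=1,low[7]=1,low[8]=3); scc=(scc[0]=2,scc[1]=?,scc[2]=?,scc[3]=?,scc[4]=?,scc[5]=?,scc[6]=0,scc[7]=0,scc[8]=1)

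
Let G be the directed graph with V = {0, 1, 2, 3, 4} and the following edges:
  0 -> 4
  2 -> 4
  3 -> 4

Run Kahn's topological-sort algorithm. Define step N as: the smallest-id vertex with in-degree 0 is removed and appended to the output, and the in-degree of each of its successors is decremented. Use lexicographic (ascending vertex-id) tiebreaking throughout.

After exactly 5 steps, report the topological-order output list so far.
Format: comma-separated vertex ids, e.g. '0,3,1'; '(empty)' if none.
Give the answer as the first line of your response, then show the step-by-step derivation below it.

0,1,2,3,4

step 1: output 0; order=[0]; indeg=(0,0,0,0,2)
step 2: output 1; order=[0,1]; indeg=(0,0,0,0,2)
step 3: output 2; order=[0,1,2]; indeg=(0,0,0,0,1)
step 4: output 3; order=[0,1,2,3]; indeg=(0,0,0,0,0)
step 5: output 4; order=[0,1,2,3,4]; indeg=(0,0,0,0,0)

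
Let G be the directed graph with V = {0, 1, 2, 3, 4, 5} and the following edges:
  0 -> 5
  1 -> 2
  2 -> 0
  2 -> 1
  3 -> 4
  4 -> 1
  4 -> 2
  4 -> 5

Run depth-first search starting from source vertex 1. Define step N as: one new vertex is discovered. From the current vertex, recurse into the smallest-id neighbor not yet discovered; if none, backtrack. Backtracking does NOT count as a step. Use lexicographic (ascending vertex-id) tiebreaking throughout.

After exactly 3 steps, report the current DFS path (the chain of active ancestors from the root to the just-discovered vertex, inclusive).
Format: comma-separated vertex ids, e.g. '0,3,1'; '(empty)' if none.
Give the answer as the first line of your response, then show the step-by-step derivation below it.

1,2,0

step 1: discover 1; path=1; order=1
step 2: discover 2; path=1>2; order=1,2
step 3: discover 0; path=1>2>0; order=1,2,0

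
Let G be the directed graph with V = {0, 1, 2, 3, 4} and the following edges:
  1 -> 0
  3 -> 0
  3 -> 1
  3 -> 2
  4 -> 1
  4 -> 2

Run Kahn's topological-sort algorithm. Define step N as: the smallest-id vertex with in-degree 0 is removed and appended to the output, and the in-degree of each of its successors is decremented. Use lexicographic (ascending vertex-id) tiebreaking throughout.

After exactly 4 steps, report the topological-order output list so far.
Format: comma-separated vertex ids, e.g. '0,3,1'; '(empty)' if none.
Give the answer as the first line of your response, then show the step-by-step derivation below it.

3,4,1,0

step 1: output 3; order=[3]; indeg=(1,1,1,0,0)
step 2: output 4; order=[3,4]; indeg=(1,0,0,0,0)
step 3: output 1; order=[3,4,1]; indeg=(0,0,0,0,0)
step 4: output 0; order=[3,4,1,0]; indeg=(0,0,0,0,0)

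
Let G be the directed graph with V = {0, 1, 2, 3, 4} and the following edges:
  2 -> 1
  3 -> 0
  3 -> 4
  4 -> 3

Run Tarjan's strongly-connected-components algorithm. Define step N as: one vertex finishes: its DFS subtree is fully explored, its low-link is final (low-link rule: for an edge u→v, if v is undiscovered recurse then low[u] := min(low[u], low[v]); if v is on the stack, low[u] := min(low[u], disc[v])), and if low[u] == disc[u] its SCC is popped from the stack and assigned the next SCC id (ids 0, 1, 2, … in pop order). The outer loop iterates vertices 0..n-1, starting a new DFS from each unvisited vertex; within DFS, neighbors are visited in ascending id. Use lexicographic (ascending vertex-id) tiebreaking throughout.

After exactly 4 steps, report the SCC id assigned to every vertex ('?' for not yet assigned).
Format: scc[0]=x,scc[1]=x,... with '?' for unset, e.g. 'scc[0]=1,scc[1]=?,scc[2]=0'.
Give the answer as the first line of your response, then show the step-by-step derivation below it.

scc[0]=0,scc[1]=1,scc[2]=2,scc[3]=?,scc[4]=?

step 1: low=(low[0]=0,low[1]=?,low[2]=?,low[3]=?,low[4]=?); scc=(scc[0]=0,scc[1]=?,scc[2]=?,scc[3]=?,scc[4]=?)
step 2: low=(low[0]=0,low[1]=1,low[2]=?,low[3]=?,low[4]=?); scc=(scc[0]=0,scc[1]=1,scc[2]=?,scc[3]=?,scc[4]=?)
step 3: low=(low[0]=0,low[1]=1,low[2]=2,low[3]=?,low[4]=?); scc=(scc[0]=0,scc[1]=1,scc[2]=2,scc[3]=?,scc[4]=?)
step 4: low=(low[0]=0,low[1]=1,low[2]=2,low[3]=3,low[4]=3); scc=(scc[0]=0,scc[1]=1,scc[2]=2,scc[3]=?,scc[4]=?)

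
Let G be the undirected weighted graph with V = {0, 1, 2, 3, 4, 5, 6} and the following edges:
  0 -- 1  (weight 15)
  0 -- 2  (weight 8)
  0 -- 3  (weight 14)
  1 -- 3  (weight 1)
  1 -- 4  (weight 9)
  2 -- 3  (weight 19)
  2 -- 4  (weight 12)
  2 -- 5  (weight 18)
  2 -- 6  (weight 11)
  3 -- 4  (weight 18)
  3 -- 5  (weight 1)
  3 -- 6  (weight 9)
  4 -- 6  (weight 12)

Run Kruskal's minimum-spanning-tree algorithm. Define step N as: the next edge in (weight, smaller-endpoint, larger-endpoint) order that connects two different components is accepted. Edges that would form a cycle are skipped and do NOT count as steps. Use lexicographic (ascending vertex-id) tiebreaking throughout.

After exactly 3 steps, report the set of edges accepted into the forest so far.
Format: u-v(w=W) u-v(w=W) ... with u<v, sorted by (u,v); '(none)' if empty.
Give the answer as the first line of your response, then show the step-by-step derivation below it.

0-2(w=8) 1-3(w=1) 3-5(w=1)

step 1: add edge 1-3 (w=1); MST = {1-3(w=1)}
step 2: add edge 3-5 (w=1); MST = {1-3(w=1) 3-5(w=1)}
step 3: add edge 0-2 (w=8); MST = {0-2(w=8) 1-3(w=1) 3-5(w=1)}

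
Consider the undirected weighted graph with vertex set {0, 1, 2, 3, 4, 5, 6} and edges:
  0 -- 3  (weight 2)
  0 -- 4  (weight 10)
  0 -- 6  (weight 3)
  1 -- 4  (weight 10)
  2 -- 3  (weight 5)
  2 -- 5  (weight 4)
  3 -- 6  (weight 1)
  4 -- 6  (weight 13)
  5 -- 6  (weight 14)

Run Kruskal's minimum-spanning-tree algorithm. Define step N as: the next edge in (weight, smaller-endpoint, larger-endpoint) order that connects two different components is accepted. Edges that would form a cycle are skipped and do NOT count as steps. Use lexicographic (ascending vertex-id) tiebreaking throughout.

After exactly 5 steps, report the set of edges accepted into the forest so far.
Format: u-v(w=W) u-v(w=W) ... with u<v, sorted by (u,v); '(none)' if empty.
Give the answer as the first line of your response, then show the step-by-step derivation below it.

0-3(w=2) 0-4(w=10) 2-3(w=5) 2-5(w=4) 3-6(w=1)

step 1: add edge 3-6 (w=1); MST = {3-6(w=1)}
step 2: add edge 0-3 (w=2); MST = {0-3(w=2) 3-6(w=1)}
step 3: add edge 2-5 (w=4); MST = {0-3(w=2) 2-5(w=4) 3-6(w=1)}
step 4: add edge 2-3 (w=5); MST = {0-3(w=2) 2-3(w=5) 2-5(w=4) 3-6(w=1)}
step 5: add edge 0-4 (w=10); MST = {0-3(w=2) 0-4(w=10) 2-3(w=5) 2-5(w=4) 3-6(w=1)}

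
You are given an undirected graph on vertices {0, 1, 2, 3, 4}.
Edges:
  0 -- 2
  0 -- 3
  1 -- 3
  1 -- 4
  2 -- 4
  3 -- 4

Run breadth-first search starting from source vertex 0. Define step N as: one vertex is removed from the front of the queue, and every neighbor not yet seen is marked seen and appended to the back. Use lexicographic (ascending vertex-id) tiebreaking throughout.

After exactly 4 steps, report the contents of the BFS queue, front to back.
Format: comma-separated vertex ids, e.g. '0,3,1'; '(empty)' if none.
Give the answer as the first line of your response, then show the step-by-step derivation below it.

1

step 1: dequeue 0; queue=[2,3]; order=0
step 2: dequeue 2; queue=[3,4]; order=0,2
step 3: dequeue 3; queue=[4,1]; order=0,2,3
step 4: dequeue 4; queue=[1]; order=0,2,3,4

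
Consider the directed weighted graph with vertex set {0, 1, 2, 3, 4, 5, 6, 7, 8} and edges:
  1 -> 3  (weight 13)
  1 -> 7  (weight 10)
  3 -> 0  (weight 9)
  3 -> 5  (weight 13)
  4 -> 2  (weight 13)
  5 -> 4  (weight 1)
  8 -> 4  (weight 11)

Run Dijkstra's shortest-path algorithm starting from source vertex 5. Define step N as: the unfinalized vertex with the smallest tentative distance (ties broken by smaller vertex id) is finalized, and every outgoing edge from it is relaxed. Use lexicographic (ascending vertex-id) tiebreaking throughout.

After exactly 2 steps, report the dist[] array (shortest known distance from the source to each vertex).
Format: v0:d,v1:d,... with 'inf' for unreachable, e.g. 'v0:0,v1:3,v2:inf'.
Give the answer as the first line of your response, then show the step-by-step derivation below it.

v0:inf,v1:inf,v2:14,v3:inf,v4:1,v5:0,v6:inf,v7:inf,v8:inf

step 1: dist = v0:inf,v1:inf,v2:inf,v3:inf,v4:1,v5:0,v6:inf,v7:inf,v8:inf
step 2: dist = v0:inf,v1:inf,v2:14,v3:inf,v4:1,v5:0,v6:inf,v7:inf,v8:inf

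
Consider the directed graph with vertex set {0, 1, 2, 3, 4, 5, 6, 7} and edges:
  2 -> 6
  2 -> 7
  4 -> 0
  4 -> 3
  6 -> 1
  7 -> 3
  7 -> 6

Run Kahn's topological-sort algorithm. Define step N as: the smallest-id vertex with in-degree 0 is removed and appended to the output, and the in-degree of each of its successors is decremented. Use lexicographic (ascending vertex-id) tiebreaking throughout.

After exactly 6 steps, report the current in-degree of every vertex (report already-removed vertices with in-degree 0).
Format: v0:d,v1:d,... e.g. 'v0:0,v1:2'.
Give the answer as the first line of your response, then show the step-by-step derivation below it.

v0:0,v1:1,v2:0,v3:0,v4:0,v5:0,v6:0,v7:0

step 1: output 2; order=[2]; indeg=(1,1,0,2,0,0,1,0)
step 2: output 4; order=[2,4]; indeg=(0,1,0,1,0,0,1,0)
step 3: output 0; order=[2,4,0]; indeg=(0,1,0,1,0,0,1,0)
step 4: output 5; order=[2,4,0,5]; indeg=(0,1,0,1,0,0,1,0)
step 5: output 7; order=[2,4,0,5,7]; indeg=(0,1,0,0,0,0,0,0)
step 6: output 3; order=[2,4,0,5,7,3]; indeg=(0,1,0,0,0,0,0,0)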